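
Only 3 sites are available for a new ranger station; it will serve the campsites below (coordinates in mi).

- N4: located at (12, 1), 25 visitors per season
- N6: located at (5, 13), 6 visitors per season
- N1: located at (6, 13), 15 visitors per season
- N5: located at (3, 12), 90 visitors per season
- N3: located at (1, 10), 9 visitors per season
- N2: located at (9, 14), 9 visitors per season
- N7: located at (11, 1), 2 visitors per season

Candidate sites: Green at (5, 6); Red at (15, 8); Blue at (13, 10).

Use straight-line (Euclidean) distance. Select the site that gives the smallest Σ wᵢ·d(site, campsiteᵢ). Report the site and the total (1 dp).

Total weighted distance at each candidate:
  Green (5, 6): total = 1079.4
  Red (15, 8): total = 1770.1
  Blue (13, 10): total = 1487.1
Minimum is at Green with total 1079.4 mi.

Green, total 1079.4 mi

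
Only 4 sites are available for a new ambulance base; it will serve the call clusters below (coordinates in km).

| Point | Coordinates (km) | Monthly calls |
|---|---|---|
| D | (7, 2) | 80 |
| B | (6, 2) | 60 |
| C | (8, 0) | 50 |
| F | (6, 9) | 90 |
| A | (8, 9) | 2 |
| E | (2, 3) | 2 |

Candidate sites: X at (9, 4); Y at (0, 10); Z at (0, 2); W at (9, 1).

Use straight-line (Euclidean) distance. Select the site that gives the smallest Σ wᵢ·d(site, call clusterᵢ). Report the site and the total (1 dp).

X, total 1197.9 km

Total weighted distance at each candidate:
  X (9, 4): total = 1197.9
  Y (0, 10): total = 2668.9
  Z (0, 2): total = 2187.8
  W (9, 1): total = 1239.0
Minimum is at X with total 1197.9 km.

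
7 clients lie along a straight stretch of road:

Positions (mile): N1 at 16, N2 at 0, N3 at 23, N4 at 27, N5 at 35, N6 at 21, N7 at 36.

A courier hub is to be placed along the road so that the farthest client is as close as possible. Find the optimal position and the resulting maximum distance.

The 1-center on a line is the midpoint of the two extreme points: leftmost at 0, rightmost at 36.
Optimal location = (0 + 36)/2 = 18; maximum distance = (36 − 0)/2 = 18.

location 18, max distance 18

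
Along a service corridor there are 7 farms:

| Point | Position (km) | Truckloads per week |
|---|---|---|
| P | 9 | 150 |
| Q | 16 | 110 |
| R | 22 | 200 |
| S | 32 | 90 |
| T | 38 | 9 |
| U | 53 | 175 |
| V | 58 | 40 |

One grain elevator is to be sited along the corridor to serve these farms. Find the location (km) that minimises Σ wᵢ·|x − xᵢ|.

x = 22

For a sum of weighted absolute distances on a line, the optimum is the weighted median (not the mean). Total weight W = 774; half-weight = 387.
Sort by position and accumulate weight:
  km 9 (P, w=150) → cum 150
  km 16 (Q, w=110) → cum 260
  km 22 (R, w=200) → cum 460  ≥ 387 → median here
  km 32 (S, w=90) → cum 550
  km 38 (T, w=9) → cum 559
  km 53 (U, w=175) → cum 734
  km 58 (V, w=40) → cum 774
Optimal location: km 22.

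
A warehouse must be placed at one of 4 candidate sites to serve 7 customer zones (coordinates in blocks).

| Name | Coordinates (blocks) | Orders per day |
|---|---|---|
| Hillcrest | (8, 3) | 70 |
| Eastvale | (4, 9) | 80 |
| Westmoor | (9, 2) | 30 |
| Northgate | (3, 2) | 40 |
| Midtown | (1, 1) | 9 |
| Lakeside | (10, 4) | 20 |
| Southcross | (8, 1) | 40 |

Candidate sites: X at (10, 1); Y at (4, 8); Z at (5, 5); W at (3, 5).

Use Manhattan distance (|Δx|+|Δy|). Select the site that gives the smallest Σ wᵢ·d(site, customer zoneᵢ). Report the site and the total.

Total weighted distance at each candidate:
  X (10, 1): total = 2001
  Y (4, 8): total = 2050
  Z (5, 5): total = 1632
  W (3, 5): total = 1854
Minimum is at Z with total 1632 blocks.

Z, total 1632 blocks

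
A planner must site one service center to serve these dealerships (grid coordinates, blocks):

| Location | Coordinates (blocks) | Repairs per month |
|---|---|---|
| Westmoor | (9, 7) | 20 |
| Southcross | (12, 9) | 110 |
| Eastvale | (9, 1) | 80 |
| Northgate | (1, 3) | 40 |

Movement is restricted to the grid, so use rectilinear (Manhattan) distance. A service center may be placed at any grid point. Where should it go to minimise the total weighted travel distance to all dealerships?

Manhattan distance separates: Σwᵢ(|x−xᵢ|+|y−yᵢ|) = Σwᵢ|x−xᵢ| + Σwᵢ|y−yᵢ|, so x and y are optimised independently as 1-D weighted medians.
Total weight W = 250; half = 125.
x-coordinate, sorted with cumulative weight:
  x=1 (Northgate, w=40) cum 40
  x=9 (Westmoor, w=20) cum 60
  x=9 (Eastvale, w=80) cum 140  ← median
  x=12 (Southcross, w=110) cum 250
⇒ x* = 9
y-coordinate, sorted with cumulative weight:
  y=1 (Eastvale, w=80) cum 80
  y=3 (Northgate, w=40) cum 120
  y=7 (Westmoor, w=20) cum 140  ← median
  y=9 (Southcross, w=110) cum 250
⇒ y* = 7

(9, 7)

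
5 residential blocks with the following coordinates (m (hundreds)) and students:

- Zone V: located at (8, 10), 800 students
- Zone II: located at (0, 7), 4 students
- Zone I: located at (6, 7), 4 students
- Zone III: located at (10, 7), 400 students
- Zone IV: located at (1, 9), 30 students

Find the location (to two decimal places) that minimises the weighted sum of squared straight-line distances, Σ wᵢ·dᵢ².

The minimiser of Σwᵢ‖p−pᵢ‖² is the weighted centroid p* = (Σwᵢpᵢ)/(Σwᵢ).
Σwᵢ = 1238.
Σwᵢxᵢ = 800·8 + 4·0 + 4·6 + 400·10 + 30·1 = 10454.
Σwᵢyᵢ = 800·10 + 4·7 + 4·7 + 400·7 + 30·9 = 11126.
x* = 10454/1238 = 8.44, y* = 11126/1238 = 8.99.

(8.44, 8.99)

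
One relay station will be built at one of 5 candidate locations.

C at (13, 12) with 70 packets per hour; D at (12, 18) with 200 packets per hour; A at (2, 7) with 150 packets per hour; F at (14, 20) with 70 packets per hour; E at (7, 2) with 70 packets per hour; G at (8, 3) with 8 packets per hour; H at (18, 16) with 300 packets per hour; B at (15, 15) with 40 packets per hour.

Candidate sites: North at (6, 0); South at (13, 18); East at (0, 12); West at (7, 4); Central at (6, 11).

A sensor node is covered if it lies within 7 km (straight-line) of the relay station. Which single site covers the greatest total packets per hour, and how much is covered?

South, covering 680

Coverage radius r = 7 km; a point is covered iff (Δx)²+(Δy)² ≤ 7² = 49.
  North (6, 0): covers {E, G} → 78
  South (13, 18): covers {C, D, F, H, B} → 680
  East (0, 12): covers {A} → 150
  West (7, 4): covers {A, E, G} → 228
  Central (6, 11): covers {A} → 150
Maximum coverage at South: 680 packets per hour.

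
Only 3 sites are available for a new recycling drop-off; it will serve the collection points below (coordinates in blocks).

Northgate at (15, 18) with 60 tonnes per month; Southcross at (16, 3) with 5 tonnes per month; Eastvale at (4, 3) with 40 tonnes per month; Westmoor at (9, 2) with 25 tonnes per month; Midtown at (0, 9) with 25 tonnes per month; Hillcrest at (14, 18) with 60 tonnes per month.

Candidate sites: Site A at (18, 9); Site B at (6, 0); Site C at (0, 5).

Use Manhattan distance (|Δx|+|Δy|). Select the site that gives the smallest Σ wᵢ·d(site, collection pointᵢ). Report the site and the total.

Site A, total 3190 blocks

Total weighted distance at each candidate:
  Site A (18, 9): total = 3190
  Site B (6, 0): total = 3945
  Site C (0, 5): total = 4030
Minimum is at Site A with total 3190 blocks.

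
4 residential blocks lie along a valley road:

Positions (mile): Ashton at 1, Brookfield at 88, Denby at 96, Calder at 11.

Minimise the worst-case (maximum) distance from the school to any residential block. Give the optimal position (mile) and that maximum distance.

The 1-center on a line is the midpoint of the two extreme points: leftmost at 1, rightmost at 96.
Optimal location = (1 + 96)/2 = 48.5; maximum distance = (96 − 1)/2 = 47.5.

location 48.5, max distance 47.5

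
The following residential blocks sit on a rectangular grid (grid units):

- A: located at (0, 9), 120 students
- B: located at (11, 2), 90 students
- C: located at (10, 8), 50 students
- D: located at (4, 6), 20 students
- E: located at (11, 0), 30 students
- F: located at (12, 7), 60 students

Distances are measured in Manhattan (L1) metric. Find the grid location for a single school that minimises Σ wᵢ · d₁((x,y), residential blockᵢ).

(10, 7)

Manhattan distance separates: Σwᵢ(|x−xᵢ|+|y−yᵢ|) = Σwᵢ|x−xᵢ| + Σwᵢ|y−yᵢ|, so x and y are optimised independently as 1-D weighted medians.
Total weight W = 370; half = 185.
x-coordinate, sorted with cumulative weight:
  x=0 (A, w=120) cum 120
  x=4 (D, w=20) cum 140
  x=10 (C, w=50) cum 190  ← median
  x=11 (B, w=90) cum 280
  x=11 (E, w=30) cum 310
  x=12 (F, w=60) cum 370
⇒ x* = 10
y-coordinate, sorted with cumulative weight:
  y=0 (E, w=30) cum 30
  y=2 (B, w=90) cum 120
  y=6 (D, w=20) cum 140
  y=7 (F, w=60) cum 200  ← median
  y=8 (C, w=50) cum 250
  y=9 (A, w=120) cum 370
⇒ y* = 7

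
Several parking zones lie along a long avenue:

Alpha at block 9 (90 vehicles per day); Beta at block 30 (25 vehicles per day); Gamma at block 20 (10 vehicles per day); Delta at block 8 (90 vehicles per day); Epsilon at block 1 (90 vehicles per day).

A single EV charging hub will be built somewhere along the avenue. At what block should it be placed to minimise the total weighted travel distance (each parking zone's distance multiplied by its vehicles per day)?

x = 8

For a sum of weighted absolute distances on a line, the optimum is the weighted median (not the mean). Total weight W = 305; half-weight = 152.5.
Sort by position and accumulate weight:
  block 1 (Epsilon, w=90) → cum 90
  block 8 (Delta, w=90) → cum 180  ≥ 152.5 → median here
  block 9 (Alpha, w=90) → cum 270
  block 20 (Gamma, w=10) → cum 280
  block 30 (Beta, w=25) → cum 305
Optimal location: block 8.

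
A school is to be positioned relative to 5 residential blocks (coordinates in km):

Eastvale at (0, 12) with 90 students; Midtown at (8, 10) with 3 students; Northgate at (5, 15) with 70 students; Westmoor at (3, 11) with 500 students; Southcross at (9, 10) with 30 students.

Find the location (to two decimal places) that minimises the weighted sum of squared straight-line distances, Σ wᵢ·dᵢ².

The minimiser of Σwᵢ‖p−pᵢ‖² is the weighted centroid p* = (Σwᵢpᵢ)/(Σwᵢ).
Σwᵢ = 693.
Σwᵢxᵢ = 90·0 + 3·8 + 70·5 + 500·3 + 30·9 = 2144.
Σwᵢyᵢ = 90·12 + 3·10 + 70·15 + 500·11 + 30·10 = 7960.
x* = 2144/693 = 3.09, y* = 7960/693 = 11.49.

(3.09, 11.49)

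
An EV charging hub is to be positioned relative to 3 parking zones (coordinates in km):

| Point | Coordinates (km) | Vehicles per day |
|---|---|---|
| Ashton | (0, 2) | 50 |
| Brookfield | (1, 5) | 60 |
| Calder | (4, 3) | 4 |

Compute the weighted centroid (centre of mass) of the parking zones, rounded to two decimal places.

(0.67, 3.61)

The minimiser of Σwᵢ‖p−pᵢ‖² is the weighted centroid p* = (Σwᵢpᵢ)/(Σwᵢ).
Σwᵢ = 114.
Σwᵢxᵢ = 50·0 + 60·1 + 4·4 = 76.
Σwᵢyᵢ = 50·2 + 60·5 + 4·3 = 412.
x* = 76/114 = 0.67, y* = 412/114 = 3.61.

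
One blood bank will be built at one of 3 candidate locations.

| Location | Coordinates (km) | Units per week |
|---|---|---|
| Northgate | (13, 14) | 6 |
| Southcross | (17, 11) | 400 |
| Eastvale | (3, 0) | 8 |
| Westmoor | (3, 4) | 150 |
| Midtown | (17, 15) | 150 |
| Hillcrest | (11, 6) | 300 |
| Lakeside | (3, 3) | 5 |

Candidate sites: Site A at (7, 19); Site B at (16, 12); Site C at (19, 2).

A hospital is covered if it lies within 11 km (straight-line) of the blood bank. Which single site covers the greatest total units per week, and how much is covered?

Site B, covering 856

Coverage radius r = 11 km; a point is covered iff (Δx)²+(Δy)² ≤ 11² = 121.
  Site A (7, 19): covers {Northgate, Midtown} → 156
  Site B (16, 12): covers {Northgate, Southcross, Midtown, Hillcrest} → 856
  Site C (19, 2): covers {Southcross, Hillcrest} → 700
Maximum coverage at Site B: 856 units per week.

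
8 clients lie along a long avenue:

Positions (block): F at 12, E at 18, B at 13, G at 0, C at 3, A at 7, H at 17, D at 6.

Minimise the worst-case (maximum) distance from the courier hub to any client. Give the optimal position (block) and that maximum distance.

The 1-center on a line is the midpoint of the two extreme points: leftmost at 0, rightmost at 18.
Optimal location = (0 + 18)/2 = 9; maximum distance = (18 − 0)/2 = 9.

location 9, max distance 9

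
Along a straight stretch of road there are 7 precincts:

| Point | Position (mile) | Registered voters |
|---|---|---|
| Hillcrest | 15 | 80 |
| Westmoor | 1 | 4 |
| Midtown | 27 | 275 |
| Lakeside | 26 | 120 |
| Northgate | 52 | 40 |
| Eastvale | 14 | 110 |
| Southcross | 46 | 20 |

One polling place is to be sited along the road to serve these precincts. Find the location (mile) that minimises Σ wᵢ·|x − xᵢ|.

x = 27

For a sum of weighted absolute distances on a line, the optimum is the weighted median (not the mean). Total weight W = 649; half-weight = 324.5.
Sort by position and accumulate weight:
  mile 1 (Westmoor, w=4) → cum 4
  mile 14 (Eastvale, w=110) → cum 114
  mile 15 (Hillcrest, w=80) → cum 194
  mile 26 (Lakeside, w=120) → cum 314
  mile 27 (Midtown, w=275) → cum 589  ≥ 324.5 → median here
  mile 46 (Southcross, w=20) → cum 609
  mile 52 (Northgate, w=40) → cum 649
Optimal location: mile 27.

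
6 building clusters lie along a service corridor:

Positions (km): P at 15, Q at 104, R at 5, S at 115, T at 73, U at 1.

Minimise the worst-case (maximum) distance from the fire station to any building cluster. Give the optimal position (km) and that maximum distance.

location 58, max distance 57

The 1-center on a line is the midpoint of the two extreme points: leftmost at 1, rightmost at 115.
Optimal location = (1 + 115)/2 = 58; maximum distance = (115 − 1)/2 = 57.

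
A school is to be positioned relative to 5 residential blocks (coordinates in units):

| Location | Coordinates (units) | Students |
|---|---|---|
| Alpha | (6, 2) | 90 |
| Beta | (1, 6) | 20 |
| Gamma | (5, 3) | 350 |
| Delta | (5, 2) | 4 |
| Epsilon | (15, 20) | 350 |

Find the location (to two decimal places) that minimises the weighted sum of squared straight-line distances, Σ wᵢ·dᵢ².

(9.31, 10.27)

The minimiser of Σwᵢ‖p−pᵢ‖² is the weighted centroid p* = (Σwᵢpᵢ)/(Σwᵢ).
Σwᵢ = 814.
Σwᵢxᵢ = 90·6 + 20·1 + 350·5 + 4·5 + 350·15 = 7580.
Σwᵢyᵢ = 90·2 + 20·6 + 350·3 + 4·2 + 350·20 = 8358.
x* = 7580/814 = 9.31, y* = 8358/814 = 10.27.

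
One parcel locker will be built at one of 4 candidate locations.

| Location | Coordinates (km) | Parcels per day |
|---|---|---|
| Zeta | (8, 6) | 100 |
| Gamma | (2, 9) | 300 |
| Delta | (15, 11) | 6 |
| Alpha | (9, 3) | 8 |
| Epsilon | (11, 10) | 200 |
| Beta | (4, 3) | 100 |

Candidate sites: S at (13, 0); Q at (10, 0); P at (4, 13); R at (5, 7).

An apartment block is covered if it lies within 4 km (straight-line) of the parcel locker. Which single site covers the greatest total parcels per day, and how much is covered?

Coverage radius r = 4 km; a point is covered iff (Δx)²+(Δy)² ≤ 4² = 16.
  S (13, 0): covers {none} → 0
  Q (10, 0): covers {Alpha} → 8
  P (4, 13): covers {none} → 0
  R (5, 7): covers {Zeta, Gamma} → 400
Maximum coverage at R: 400 parcels per day.

R, covering 400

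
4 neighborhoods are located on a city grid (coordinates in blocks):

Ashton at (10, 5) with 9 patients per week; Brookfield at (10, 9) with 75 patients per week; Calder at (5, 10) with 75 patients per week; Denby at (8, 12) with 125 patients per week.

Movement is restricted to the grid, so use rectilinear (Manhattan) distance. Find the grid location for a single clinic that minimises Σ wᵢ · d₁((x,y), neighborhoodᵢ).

Manhattan distance separates: Σwᵢ(|x−xᵢ|+|y−yᵢ|) = Σwᵢ|x−xᵢ| + Σwᵢ|y−yᵢ|, so x and y are optimised independently as 1-D weighted medians.
Total weight W = 284; half = 142.
x-coordinate, sorted with cumulative weight:
  x=5 (Calder, w=75) cum 75
  x=8 (Denby, w=125) cum 200  ← median
  x=10 (Ashton, w=9) cum 209
  x=10 (Brookfield, w=75) cum 284
⇒ x* = 8
y-coordinate, sorted with cumulative weight:
  y=5 (Ashton, w=9) cum 9
  y=9 (Brookfield, w=75) cum 84
  y=10 (Calder, w=75) cum 159  ← median
  y=12 (Denby, w=125) cum 284
⇒ y* = 10

(8, 10)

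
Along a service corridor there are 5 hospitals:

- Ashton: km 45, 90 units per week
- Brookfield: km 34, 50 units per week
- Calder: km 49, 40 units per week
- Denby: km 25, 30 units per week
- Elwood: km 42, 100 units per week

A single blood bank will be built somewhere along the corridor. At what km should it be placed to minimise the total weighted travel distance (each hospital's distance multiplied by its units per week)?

x = 42

For a sum of weighted absolute distances on a line, the optimum is the weighted median (not the mean). Total weight W = 310; half-weight = 155.
Sort by position and accumulate weight:
  km 25 (Denby, w=30) → cum 30
  km 34 (Brookfield, w=50) → cum 80
  km 42 (Elwood, w=100) → cum 180  ≥ 155 → median here
  km 45 (Ashton, w=90) → cum 270
  km 49 (Calder, w=40) → cum 310
Optimal location: km 42.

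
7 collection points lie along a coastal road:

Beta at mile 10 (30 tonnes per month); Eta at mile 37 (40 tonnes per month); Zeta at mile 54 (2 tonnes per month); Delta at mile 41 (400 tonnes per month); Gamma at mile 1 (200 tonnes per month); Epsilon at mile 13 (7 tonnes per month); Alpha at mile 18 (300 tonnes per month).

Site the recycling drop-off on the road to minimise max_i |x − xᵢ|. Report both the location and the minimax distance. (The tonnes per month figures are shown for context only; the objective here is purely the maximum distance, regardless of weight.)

location 27.5, max distance 26.5

The 1-center on a line is the midpoint of the two extreme points: leftmost at 1, rightmost at 54.
Optimal location = (1 + 54)/2 = 27.5; maximum distance = (54 − 1)/2 = 26.5.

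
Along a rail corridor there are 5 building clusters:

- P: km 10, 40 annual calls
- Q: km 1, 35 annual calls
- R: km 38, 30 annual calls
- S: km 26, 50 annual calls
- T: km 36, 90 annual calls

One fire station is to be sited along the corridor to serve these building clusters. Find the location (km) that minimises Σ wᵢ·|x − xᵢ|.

For a sum of weighted absolute distances on a line, the optimum is the weighted median (not the mean). Total weight W = 245; half-weight = 122.5.
Sort by position and accumulate weight:
  km 1 (Q, w=35) → cum 35
  km 10 (P, w=40) → cum 75
  km 26 (S, w=50) → cum 125  ≥ 122.5 → median here
  km 36 (T, w=90) → cum 215
  km 38 (R, w=30) → cum 245
Optimal location: km 26.

x = 26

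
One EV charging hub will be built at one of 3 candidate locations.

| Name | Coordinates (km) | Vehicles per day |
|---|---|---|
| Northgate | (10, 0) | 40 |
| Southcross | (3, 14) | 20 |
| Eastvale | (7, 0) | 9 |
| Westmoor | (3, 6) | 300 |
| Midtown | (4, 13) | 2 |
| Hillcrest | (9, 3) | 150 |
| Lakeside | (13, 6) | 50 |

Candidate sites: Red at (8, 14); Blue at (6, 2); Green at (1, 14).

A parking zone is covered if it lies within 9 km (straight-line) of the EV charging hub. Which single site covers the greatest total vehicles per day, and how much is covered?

Coverage radius r = 9 km; a point is covered iff (Δx)²+(Δy)² ≤ 9² = 81.
  Red (8, 14): covers {Southcross, Midtown} → 22
  Blue (6, 2): covers {Northgate, Eastvale, Westmoor, Hillcrest, Lakeside} → 549
  Green (1, 14): covers {Southcross, Westmoor, Midtown} → 322
Maximum coverage at Blue: 549 vehicles per day.

Blue, covering 549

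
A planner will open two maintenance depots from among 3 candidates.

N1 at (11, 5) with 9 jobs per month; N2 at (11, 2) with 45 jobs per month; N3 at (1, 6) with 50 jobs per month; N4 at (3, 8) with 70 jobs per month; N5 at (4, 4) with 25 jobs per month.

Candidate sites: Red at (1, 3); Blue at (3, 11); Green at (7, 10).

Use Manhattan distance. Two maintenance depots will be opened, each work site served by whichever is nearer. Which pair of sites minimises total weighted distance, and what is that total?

Evaluate every pair (each demand assigned to the nearer of the two):
  {Red, Blue}: total = 1063
  {Red, Green}: total = 1246
  {Blue, Green}: total = 1381
Best pair: {Red, Blue} with total 1063.

{Red, Blue}, total 1063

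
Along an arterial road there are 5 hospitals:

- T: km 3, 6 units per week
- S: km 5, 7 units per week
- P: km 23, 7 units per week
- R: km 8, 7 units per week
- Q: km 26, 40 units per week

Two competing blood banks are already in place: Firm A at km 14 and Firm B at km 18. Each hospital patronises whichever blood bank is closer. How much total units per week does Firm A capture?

20

The indifferent point is the midpoint (14+18)/2 = 16; hospitals left of it (closer to Firm A at 14) go to Firm A, those right go to Firm B.
  T at 3 (w=6) → Firm A
  S at 5 (w=7) → Firm A
  R at 8 (w=7) → Firm A
  P at 23 (w=7) → Firm B
  Q at 26 (w=40) → Firm B
Firm A captures 20; Firm B captures 47.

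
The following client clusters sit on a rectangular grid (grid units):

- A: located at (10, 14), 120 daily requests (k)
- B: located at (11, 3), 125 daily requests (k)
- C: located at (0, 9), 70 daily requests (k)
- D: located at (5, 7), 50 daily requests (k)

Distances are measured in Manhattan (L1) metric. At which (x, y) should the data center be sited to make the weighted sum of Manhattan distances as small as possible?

(10, 9)

Manhattan distance separates: Σwᵢ(|x−xᵢ|+|y−yᵢ|) = Σwᵢ|x−xᵢ| + Σwᵢ|y−yᵢ|, so x and y are optimised independently as 1-D weighted medians.
Total weight W = 365; half = 182.5.
x-coordinate, sorted with cumulative weight:
  x=0 (C, w=70) cum 70
  x=5 (D, w=50) cum 120
  x=10 (A, w=120) cum 240  ← median
  x=11 (B, w=125) cum 365
⇒ x* = 10
y-coordinate, sorted with cumulative weight:
  y=3 (B, w=125) cum 125
  y=7 (D, w=50) cum 175
  y=9 (C, w=70) cum 245  ← median
  y=14 (A, w=120) cum 365
⇒ y* = 9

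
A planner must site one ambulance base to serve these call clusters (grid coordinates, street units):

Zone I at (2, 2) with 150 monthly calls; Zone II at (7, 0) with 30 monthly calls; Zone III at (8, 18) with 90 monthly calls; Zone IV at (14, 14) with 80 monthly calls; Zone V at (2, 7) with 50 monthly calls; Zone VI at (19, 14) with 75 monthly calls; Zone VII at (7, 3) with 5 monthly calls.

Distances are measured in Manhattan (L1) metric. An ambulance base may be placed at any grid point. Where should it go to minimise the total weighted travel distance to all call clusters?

(8, 14)

Manhattan distance separates: Σwᵢ(|x−xᵢ|+|y−yᵢ|) = Σwᵢ|x−xᵢ| + Σwᵢ|y−yᵢ|, so x and y are optimised independently as 1-D weighted medians.
Total weight W = 480; half = 240.
x-coordinate, sorted with cumulative weight:
  x=2 (Zone I, w=150) cum 150
  x=2 (Zone V, w=50) cum 200
  x=7 (Zone II, w=30) cum 230
  x=7 (Zone VII, w=5) cum 235
  x=8 (Zone III, w=90) cum 325  ← median
  x=14 (Zone IV, w=80) cum 405
  x=19 (Zone VI, w=75) cum 480
⇒ x* = 8
y-coordinate, sorted with cumulative weight:
  y=0 (Zone II, w=30) cum 30
  y=2 (Zone I, w=150) cum 180
  y=3 (Zone VII, w=5) cum 185
  y=7 (Zone V, w=50) cum 235
  y=14 (Zone IV, w=80) cum 315  ← median
  y=14 (Zone VI, w=75) cum 390
  y=18 (Zone III, w=90) cum 480
⇒ y* = 14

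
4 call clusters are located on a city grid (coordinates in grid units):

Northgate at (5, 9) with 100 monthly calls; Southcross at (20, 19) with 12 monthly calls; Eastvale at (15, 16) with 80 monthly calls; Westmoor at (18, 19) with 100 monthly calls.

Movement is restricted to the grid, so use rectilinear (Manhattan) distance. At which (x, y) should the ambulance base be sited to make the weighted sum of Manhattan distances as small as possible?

(15, 16)

Manhattan distance separates: Σwᵢ(|x−xᵢ|+|y−yᵢ|) = Σwᵢ|x−xᵢ| + Σwᵢ|y−yᵢ|, so x and y are optimised independently as 1-D weighted medians.
Total weight W = 292; half = 146.
x-coordinate, sorted with cumulative weight:
  x=5 (Northgate, w=100) cum 100
  x=15 (Eastvale, w=80) cum 180  ← median
  x=18 (Westmoor, w=100) cum 280
  x=20 (Southcross, w=12) cum 292
⇒ x* = 15
y-coordinate, sorted with cumulative weight:
  y=9 (Northgate, w=100) cum 100
  y=16 (Eastvale, w=80) cum 180  ← median
  y=19 (Southcross, w=12) cum 192
  y=19 (Westmoor, w=100) cum 292
⇒ y* = 16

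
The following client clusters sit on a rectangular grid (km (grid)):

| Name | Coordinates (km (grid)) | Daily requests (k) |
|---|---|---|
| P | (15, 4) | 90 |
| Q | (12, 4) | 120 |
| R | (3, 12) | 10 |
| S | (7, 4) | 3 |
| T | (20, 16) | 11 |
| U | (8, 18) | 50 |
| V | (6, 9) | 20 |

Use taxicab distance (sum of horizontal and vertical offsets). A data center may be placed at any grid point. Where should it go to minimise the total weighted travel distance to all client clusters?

(12, 4)

Manhattan distance separates: Σwᵢ(|x−xᵢ|+|y−yᵢ|) = Σwᵢ|x−xᵢ| + Σwᵢ|y−yᵢ|, so x and y are optimised independently as 1-D weighted medians.
Total weight W = 304; half = 152.
x-coordinate, sorted with cumulative weight:
  x=3 (R, w=10) cum 10
  x=6 (V, w=20) cum 30
  x=7 (S, w=3) cum 33
  x=8 (U, w=50) cum 83
  x=12 (Q, w=120) cum 203  ← median
  x=15 (P, w=90) cum 293
  x=20 (T, w=11) cum 304
⇒ x* = 12
y-coordinate, sorted with cumulative weight:
  y=4 (P, w=90) cum 90
  y=4 (Q, w=120) cum 210  ← median
  y=4 (S, w=3) cum 213
  y=9 (V, w=20) cum 233
  y=12 (R, w=10) cum 243
  y=16 (T, w=11) cum 254
  y=18 (U, w=50) cum 304
⇒ y* = 4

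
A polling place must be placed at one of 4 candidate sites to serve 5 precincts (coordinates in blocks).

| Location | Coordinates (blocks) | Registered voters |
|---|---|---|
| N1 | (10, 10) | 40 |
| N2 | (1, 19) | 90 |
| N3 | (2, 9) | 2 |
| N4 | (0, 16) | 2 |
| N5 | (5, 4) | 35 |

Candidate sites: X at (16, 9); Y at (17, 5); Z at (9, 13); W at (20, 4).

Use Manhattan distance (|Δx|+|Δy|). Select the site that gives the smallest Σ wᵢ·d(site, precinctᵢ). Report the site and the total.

Total weighted distance at each candidate:
  X (16, 9): total = 3164
  Y (17, 5): total = 3729
  Z (9, 13): total = 1921
  W (20, 4): total = 4335
Minimum is at Z with total 1921 blocks.

Z, total 1921 blocks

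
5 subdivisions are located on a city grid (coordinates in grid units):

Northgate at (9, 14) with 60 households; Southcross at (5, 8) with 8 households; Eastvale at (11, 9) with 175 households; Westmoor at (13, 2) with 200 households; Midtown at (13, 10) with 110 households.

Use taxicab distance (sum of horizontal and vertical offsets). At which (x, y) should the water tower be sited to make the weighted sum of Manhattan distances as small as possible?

Manhattan distance separates: Σwᵢ(|x−xᵢ|+|y−yᵢ|) = Σwᵢ|x−xᵢ| + Σwᵢ|y−yᵢ|, so x and y are optimised independently as 1-D weighted medians.
Total weight W = 553; half = 276.5.
x-coordinate, sorted with cumulative weight:
  x=5 (Southcross, w=8) cum 8
  x=9 (Northgate, w=60) cum 68
  x=11 (Eastvale, w=175) cum 243
  x=13 (Westmoor, w=200) cum 443  ← median
  x=13 (Midtown, w=110) cum 553
⇒ x* = 13
y-coordinate, sorted with cumulative weight:
  y=2 (Westmoor, w=200) cum 200
  y=8 (Southcross, w=8) cum 208
  y=9 (Eastvale, w=175) cum 383  ← median
  y=10 (Midtown, w=110) cum 493
  y=14 (Northgate, w=60) cum 553
⇒ y* = 9

(13, 9)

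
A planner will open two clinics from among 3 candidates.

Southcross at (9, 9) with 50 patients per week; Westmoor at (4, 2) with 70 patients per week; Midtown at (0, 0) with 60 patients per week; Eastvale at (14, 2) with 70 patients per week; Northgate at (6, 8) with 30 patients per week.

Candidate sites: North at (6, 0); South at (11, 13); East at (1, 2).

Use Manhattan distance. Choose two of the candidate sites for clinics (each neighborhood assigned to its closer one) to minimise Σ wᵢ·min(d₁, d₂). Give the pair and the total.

Evaluate every pair (each demand assigned to the nearer of the two):
  {North, South}: total = 1880
  {South, East}: total = 1900
  {North, East}: total = 1930
Best pair: {North, South} with total 1880.

{North, South}, total 1880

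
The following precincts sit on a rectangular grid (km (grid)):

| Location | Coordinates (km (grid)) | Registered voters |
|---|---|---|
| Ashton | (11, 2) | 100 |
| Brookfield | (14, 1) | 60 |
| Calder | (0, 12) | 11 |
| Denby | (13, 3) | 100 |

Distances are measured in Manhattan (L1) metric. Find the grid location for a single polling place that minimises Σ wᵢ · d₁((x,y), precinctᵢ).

(13, 2)

Manhattan distance separates: Σwᵢ(|x−xᵢ|+|y−yᵢ|) = Σwᵢ|x−xᵢ| + Σwᵢ|y−yᵢ|, so x and y are optimised independently as 1-D weighted medians.
Total weight W = 271; half = 135.5.
x-coordinate, sorted with cumulative weight:
  x=0 (Calder, w=11) cum 11
  x=11 (Ashton, w=100) cum 111
  x=13 (Denby, w=100) cum 211  ← median
  x=14 (Brookfield, w=60) cum 271
⇒ x* = 13
y-coordinate, sorted with cumulative weight:
  y=1 (Brookfield, w=60) cum 60
  y=2 (Ashton, w=100) cum 160  ← median
  y=3 (Denby, w=100) cum 260
  y=12 (Calder, w=11) cum 271
⇒ y* = 2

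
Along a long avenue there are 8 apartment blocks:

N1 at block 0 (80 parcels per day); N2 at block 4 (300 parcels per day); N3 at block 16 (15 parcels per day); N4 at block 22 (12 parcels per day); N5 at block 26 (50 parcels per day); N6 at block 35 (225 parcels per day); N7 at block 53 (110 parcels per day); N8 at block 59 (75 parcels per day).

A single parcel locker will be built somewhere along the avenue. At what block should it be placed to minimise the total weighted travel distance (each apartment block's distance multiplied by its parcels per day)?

x = 26

For a sum of weighted absolute distances on a line, the optimum is the weighted median (not the mean). Total weight W = 867; half-weight = 433.5.
Sort by position and accumulate weight:
  block 0 (N1, w=80) → cum 80
  block 4 (N2, w=300) → cum 380
  block 16 (N3, w=15) → cum 395
  block 22 (N4, w=12) → cum 407
  block 26 (N5, w=50) → cum 457  ≥ 433.5 → median here
  block 35 (N6, w=225) → cum 682
  block 53 (N7, w=110) → cum 792
  block 59 (N8, w=75) → cum 867
Optimal location: block 26.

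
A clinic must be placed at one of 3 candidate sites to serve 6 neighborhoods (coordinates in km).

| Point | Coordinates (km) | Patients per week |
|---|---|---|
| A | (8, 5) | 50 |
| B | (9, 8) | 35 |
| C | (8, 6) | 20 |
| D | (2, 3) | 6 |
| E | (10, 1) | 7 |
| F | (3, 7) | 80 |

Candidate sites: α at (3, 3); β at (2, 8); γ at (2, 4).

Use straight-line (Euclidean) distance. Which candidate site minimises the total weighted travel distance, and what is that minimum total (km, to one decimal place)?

Total weighted distance at each candidate:
  α (3, 3): total = 1036.2
  β (2, 8): total = 924.4
  γ (2, 4): total = 1031.6
Minimum is at β with total 924.4 km.

β, total 924.4 km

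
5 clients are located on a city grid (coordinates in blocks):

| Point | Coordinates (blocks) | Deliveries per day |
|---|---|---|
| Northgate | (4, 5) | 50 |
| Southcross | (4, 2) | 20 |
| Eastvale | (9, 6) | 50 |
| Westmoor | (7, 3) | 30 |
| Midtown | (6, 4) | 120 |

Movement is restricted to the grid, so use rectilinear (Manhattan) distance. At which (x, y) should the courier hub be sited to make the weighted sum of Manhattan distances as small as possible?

(6, 4)

Manhattan distance separates: Σwᵢ(|x−xᵢ|+|y−yᵢ|) = Σwᵢ|x−xᵢ| + Σwᵢ|y−yᵢ|, so x and y are optimised independently as 1-D weighted medians.
Total weight W = 270; half = 135.
x-coordinate, sorted with cumulative weight:
  x=4 (Northgate, w=50) cum 50
  x=4 (Southcross, w=20) cum 70
  x=6 (Midtown, w=120) cum 190  ← median
  x=7 (Westmoor, w=30) cum 220
  x=9 (Eastvale, w=50) cum 270
⇒ x* = 6
y-coordinate, sorted with cumulative weight:
  y=2 (Southcross, w=20) cum 20
  y=3 (Westmoor, w=30) cum 50
  y=4 (Midtown, w=120) cum 170  ← median
  y=5 (Northgate, w=50) cum 220
  y=6 (Eastvale, w=50) cum 270
⇒ y* = 4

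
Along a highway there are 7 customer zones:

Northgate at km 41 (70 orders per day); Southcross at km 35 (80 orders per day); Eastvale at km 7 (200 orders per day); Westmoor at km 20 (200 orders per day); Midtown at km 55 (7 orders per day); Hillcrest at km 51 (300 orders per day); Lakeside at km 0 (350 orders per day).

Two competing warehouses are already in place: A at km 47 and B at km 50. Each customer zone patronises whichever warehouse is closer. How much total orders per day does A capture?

900

The indifferent point is the midpoint (47+50)/2 = 48.5; customer zones left of it (closer to A at 47) go to A, those right go to B.
  Lakeside at 0 (w=350) → A
  Eastvale at 7 (w=200) → A
  Westmoor at 20 (w=200) → A
  Southcross at 35 (w=80) → A
  Northgate at 41 (w=70) → A
  Hillcrest at 51 (w=300) → B
  Midtown at 55 (w=7) → B
A captures 900; B captures 307.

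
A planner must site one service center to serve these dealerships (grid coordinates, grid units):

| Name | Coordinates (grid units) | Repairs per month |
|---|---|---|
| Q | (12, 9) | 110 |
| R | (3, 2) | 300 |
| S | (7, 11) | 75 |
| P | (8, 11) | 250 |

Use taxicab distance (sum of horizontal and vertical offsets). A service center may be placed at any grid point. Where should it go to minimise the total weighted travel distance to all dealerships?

(7, 9)

Manhattan distance separates: Σwᵢ(|x−xᵢ|+|y−yᵢ|) = Σwᵢ|x−xᵢ| + Σwᵢ|y−yᵢ|, so x and y are optimised independently as 1-D weighted medians.
Total weight W = 735; half = 367.5.
x-coordinate, sorted with cumulative weight:
  x=3 (R, w=300) cum 300
  x=7 (S, w=75) cum 375  ← median
  x=8 (P, w=250) cum 625
  x=12 (Q, w=110) cum 735
⇒ x* = 7
y-coordinate, sorted with cumulative weight:
  y=2 (R, w=300) cum 300
  y=9 (Q, w=110) cum 410  ← median
  y=11 (S, w=75) cum 485
  y=11 (P, w=250) cum 735
⇒ y* = 9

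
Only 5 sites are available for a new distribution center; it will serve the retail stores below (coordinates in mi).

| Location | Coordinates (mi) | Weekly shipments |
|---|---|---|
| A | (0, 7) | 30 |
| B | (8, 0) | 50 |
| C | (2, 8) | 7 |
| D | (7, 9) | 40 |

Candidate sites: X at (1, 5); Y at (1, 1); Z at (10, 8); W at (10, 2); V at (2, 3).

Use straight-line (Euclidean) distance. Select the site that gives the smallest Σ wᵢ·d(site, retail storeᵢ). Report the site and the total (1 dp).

Total weighted distance at each candidate:
  X (1, 5): total = 807.8
  Y (1, 1): total = 985.5
  Z (10, 8): total = 896.3
  W (10, 2): total = 851.5
  V (2, 3): total = 817.0
Minimum is at X with total 807.8 mi.

X, total 807.8 mi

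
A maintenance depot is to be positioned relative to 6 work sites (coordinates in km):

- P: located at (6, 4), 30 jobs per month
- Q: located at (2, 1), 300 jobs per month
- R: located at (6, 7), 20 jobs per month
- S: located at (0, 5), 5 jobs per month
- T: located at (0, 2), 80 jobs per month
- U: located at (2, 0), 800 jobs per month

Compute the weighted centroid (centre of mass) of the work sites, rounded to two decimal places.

The minimiser of Σwᵢ‖p−pᵢ‖² is the weighted centroid p* = (Σwᵢpᵢ)/(Σwᵢ).
Σwᵢ = 1235.
Σwᵢxᵢ = 30·6 + 300·2 + 20·6 + 5·0 + 80·0 + 800·2 = 2500.
Σwᵢyᵢ = 30·4 + 300·1 + 20·7 + 5·5 + 80·2 + 800·0 = 745.
x* = 2500/1235 = 2.02, y* = 745/1235 = 0.60.

(2.02, 0.60)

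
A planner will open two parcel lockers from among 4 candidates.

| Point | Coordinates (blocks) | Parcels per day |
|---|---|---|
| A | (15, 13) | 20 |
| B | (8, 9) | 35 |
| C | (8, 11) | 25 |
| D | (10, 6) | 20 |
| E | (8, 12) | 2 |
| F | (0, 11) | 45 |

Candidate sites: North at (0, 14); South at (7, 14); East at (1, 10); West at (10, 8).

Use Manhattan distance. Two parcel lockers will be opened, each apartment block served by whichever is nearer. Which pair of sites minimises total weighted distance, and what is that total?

{East, West}, total 572

Evaluate every pair (each demand assigned to the nearer of the two):
  {East, West}: total = 572
  {North, West}: total = 617
  {South, East}: total = 806
  {North, South}: total = 851
  {South, West}: total = 881
  {North, East}: total = 1168
Best pair: {East, West} with total 572.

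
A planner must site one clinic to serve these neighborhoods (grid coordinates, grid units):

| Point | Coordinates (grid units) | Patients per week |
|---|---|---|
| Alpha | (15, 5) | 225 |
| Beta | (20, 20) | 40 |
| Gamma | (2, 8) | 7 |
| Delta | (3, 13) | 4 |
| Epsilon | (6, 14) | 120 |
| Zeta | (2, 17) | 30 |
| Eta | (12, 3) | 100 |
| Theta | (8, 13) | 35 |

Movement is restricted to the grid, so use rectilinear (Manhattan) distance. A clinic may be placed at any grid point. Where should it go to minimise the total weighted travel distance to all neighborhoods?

(12, 5)

Manhattan distance separates: Σwᵢ(|x−xᵢ|+|y−yᵢ|) = Σwᵢ|x−xᵢ| + Σwᵢ|y−yᵢ|, so x and y are optimised independently as 1-D weighted medians.
Total weight W = 561; half = 280.5.
x-coordinate, sorted with cumulative weight:
  x=2 (Gamma, w=7) cum 7
  x=2 (Zeta, w=30) cum 37
  x=3 (Delta, w=4) cum 41
  x=6 (Epsilon, w=120) cum 161
  x=8 (Theta, w=35) cum 196
  x=12 (Eta, w=100) cum 296  ← median
  x=15 (Alpha, w=225) cum 521
  x=20 (Beta, w=40) cum 561
⇒ x* = 12
y-coordinate, sorted with cumulative weight:
  y=3 (Eta, w=100) cum 100
  y=5 (Alpha, w=225) cum 325  ← median
  y=8 (Gamma, w=7) cum 332
  y=13 (Delta, w=4) cum 336
  y=13 (Theta, w=35) cum 371
  y=14 (Epsilon, w=120) cum 491
  y=17 (Zeta, w=30) cum 521
  y=20 (Beta, w=40) cum 561
⇒ y* = 5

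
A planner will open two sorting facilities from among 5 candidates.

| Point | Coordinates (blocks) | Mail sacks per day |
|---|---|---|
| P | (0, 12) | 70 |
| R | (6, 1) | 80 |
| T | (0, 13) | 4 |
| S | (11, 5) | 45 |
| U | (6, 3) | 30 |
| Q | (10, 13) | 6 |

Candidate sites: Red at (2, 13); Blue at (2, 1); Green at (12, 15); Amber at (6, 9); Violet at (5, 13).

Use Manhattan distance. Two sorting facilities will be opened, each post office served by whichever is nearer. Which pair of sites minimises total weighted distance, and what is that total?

Evaluate every pair (each demand assigned to the nearer of the two):
  {Red, Blue}: total = 1351
  {Red, Amber}: total = 1491
  {Blue, Violet}: total = 1555
  {Blue, Amber}: total = 1623
  {Amber, Violet}: total = 1695
  {Green, Amber}: total = 1919
  {Blue, Green}: total = 1985
  {Red, Violet}: total = 2248
  {Green, Violet}: total = 2329
  {Red, Green}: total = 2437
Best pair: {Red, Blue} with total 1351.

{Red, Blue}, total 1351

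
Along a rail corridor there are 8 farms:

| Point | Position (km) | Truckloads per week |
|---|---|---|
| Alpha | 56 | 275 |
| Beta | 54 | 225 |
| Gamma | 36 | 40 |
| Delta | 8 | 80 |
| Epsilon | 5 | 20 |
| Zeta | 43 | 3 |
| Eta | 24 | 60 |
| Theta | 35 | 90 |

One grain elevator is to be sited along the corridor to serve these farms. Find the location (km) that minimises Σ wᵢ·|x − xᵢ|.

x = 54

For a sum of weighted absolute distances on a line, the optimum is the weighted median (not the mean). Total weight W = 793; half-weight = 396.5.
Sort by position and accumulate weight:
  km 5 (Epsilon, w=20) → cum 20
  km 8 (Delta, w=80) → cum 100
  km 24 (Eta, w=60) → cum 160
  km 35 (Theta, w=90) → cum 250
  km 36 (Gamma, w=40) → cum 290
  km 43 (Zeta, w=3) → cum 293
  km 54 (Beta, w=225) → cum 518  ≥ 396.5 → median here
  km 56 (Alpha, w=275) → cum 793
Optimal location: km 54.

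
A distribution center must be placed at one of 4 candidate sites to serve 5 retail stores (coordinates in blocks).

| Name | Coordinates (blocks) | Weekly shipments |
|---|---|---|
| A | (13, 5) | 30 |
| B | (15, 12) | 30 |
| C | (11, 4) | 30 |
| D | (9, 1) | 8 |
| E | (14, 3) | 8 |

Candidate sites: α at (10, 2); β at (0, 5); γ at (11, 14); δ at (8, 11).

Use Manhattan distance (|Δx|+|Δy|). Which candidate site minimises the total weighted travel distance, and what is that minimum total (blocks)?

α, total 776 blocks

Total weighted distance at each candidate:
  α (10, 2): total = 776
  β (0, 5): total = 1642
  γ (11, 14): total = 1042
  δ (8, 11): total = 1070
Minimum is at α with total 776 blocks.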